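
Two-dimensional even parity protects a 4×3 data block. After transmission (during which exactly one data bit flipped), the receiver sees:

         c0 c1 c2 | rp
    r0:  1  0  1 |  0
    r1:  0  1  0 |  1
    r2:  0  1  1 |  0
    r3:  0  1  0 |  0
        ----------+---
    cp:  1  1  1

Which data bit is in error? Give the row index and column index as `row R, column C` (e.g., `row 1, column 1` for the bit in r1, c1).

Recompute each row's even parity and compare to rp:
  r0: data parity 0, sent rp 0 → ok
  r1: data parity 1, sent rp 1 → ok
  r2: data parity 0, sent rp 0 → ok
  r3: data parity 1, sent rp 0 → mismatch
Recompute each column's even parity and compare to cp:
  c0: data parity 1, sent cp 1 → ok
  c1: data parity 1, sent cp 1 → ok
  c2: data parity 0, sent cp 1 → mismatch
Exactly one row (r3) and one column (c2) fail → the flipped bit is at their intersection.

row 3, column 2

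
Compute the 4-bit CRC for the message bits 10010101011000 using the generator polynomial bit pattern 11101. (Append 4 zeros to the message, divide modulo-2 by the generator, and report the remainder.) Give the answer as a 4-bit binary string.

Append 4 zeros: 100101010110000000. Divide by 11101 (XOR where the leading bit is 1):
  pos 0: 10010 XOR 11101 = 01111
  pos 1: 11111 XOR 11101 = 00010
  pos 4: 10010 XOR 11101 = 01111
  pos 5: 11111 XOR 11101 = 00010
  pos 8: 10100 XOR 11101 = 01001
  pos 9: 10010 XOR 11101 = 01111
  pos 10: 11110 XOR 11101 = 00011
  pos 13: 11000 XOR 11101 = 00101
Remainder (last 4 bits) = 0101. This is the CRC / FCS.

0101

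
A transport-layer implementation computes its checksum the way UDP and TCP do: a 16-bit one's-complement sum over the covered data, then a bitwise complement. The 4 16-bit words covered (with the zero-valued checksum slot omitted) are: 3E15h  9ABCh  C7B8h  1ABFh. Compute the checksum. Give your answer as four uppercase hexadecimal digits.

One's-complement addition (fold any carry out of bit 15 back into bit 0):
  0x3E15 + 0x9ABC = 0x0D8D1
  0xD8D1 + 0xC7B8 = 0x1A089 → wrap carry → 0xA08A
  0xA08A + 0x1ABF = 0x0BB49
One's-complement sum = 0xBB49.
Checksum = ~0xBB49 & 0xFFFF = 0x44B6.

44B6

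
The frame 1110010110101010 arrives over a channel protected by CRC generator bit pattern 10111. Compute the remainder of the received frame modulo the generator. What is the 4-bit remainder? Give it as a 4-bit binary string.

0111

Modulo-2 division of 1110010110101010 by 10111:
  pos 0: 11100 XOR 10111 = 01011
  pos 1: 10111 XOR 10111 = 00000
  pos 7: 11010 XOR 10111 = 01101
  pos 8: 11011 XOR 10111 = 01100
  pos 9: 11000 XOR 10111 = 01111
  pos 10: 11111 XOR 10111 = 01000
  pos 11: 10000 XOR 10111 = 00111
Remainder = 0111 (nonzero — an error is detected).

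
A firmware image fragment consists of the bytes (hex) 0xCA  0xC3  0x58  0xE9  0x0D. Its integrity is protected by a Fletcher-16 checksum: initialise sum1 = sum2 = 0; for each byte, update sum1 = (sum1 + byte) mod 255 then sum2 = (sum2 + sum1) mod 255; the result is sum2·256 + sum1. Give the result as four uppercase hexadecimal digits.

Running sums (mod 255):
  after byte 0 (0xCA): sum1=202, sum2=202
  after byte 1 (0xC3): sum1=142, sum2=89
  after byte 2 (0x58): sum1=230, sum2=64
  after byte 3 (0xE9): sum1=208, sum2=17
  after byte 4 (0x0D): sum1=221, sum2=238
Checksum = sum2·256 + sum1 = 238·256 + 221 = 61149 = 0xEEDD.

EEDD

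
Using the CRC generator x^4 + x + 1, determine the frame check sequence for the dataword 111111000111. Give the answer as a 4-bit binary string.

Append 4 zeros: 1111110001110000. Divide by 10011 (XOR where the leading bit is 1):
  pos 0: 11111 XOR 10011 = 01100
  pos 1: 11001 XOR 10011 = 01010
  pos 2: 10100 XOR 10011 = 00111
  pos 4: 11100 XOR 10011 = 01111
  pos 5: 11111 XOR 10011 = 01100
  pos 6: 11001 XOR 10011 = 01010
  pos 7: 10101 XOR 10011 = 00110
  pos 9: 11000 XOR 10011 = 01011
  pos 10: 10110 XOR 10011 = 00101
Remainder (last 4 bits) = 1010. This is the CRC / FCS.

1010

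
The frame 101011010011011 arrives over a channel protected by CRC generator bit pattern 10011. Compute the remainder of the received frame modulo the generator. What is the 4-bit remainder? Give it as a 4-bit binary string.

Modulo-2 division of 101011010011011 by 10011:
  pos 0: 10101 XOR 10011 = 00110
  pos 2: 11010 XOR 10011 = 01001
  pos 3: 10011 XOR 10011 = 00000
  pos 10: 11011 XOR 10011 = 01000
Remainder = 1000 (nonzero — an error is detected).

1000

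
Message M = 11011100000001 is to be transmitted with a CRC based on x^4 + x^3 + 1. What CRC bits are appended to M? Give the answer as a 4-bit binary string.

0110

Append 4 zeros: 110111000000010000. Divide by 11001 (XOR where the leading bit is 1):
  pos 0: 11011 XOR 11001 = 00010
  pos 3: 10100 XOR 11001 = 01101
  pos 4: 11010 XOR 11001 = 00011
  pos 7: 11000 XOR 11001 = 00001
  pos 11: 10100 XOR 11001 = 01101
  pos 12: 11010 XOR 11001 = 00011
Remainder (last 4 bits) = 0110. This is the CRC / FCS.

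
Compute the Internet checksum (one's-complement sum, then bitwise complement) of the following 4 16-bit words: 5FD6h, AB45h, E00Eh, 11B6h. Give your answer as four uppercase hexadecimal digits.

031F

One's-complement addition (fold any carry out of bit 15 back into bit 0):
  0x5FD6 + 0xAB45 = 0x10B1B → wrap carry → 0x0B1C
  0x0B1C + 0xE00E = 0x0EB2A
  0xEB2A + 0x11B6 = 0x0FCE0
One's-complement sum = 0xFCE0.
Checksum = ~0xFCE0 & 0xFFFF = 0x031F.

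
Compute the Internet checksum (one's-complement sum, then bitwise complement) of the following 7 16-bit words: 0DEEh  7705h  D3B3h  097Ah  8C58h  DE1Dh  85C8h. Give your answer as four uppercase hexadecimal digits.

One's-complement addition (fold any carry out of bit 15 back into bit 0):
  0x0DEE + 0x7705 = 0x084F3
  0x84F3 + 0xD3B3 = 0x158A6 → wrap carry → 0x58A7
  0x58A7 + 0x097A = 0x06221
  0x6221 + 0x8C58 = 0x0EE79
  0xEE79 + 0xDE1D = 0x1CC96 → wrap carry → 0xCC97
  0xCC97 + 0x85C8 = 0x1525F → wrap carry → 0x5260
One's-complement sum = 0x5260.
Checksum = ~0x5260 & 0xFFFF = 0xAD9F.

AD9F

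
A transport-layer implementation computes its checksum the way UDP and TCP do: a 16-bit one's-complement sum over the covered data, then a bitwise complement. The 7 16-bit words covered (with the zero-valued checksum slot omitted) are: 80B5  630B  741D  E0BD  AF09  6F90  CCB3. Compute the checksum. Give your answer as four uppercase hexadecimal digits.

One's-complement addition (fold any carry out of bit 15 back into bit 0):
  0x80B5 + 0x630B = 0x0E3C0
  0xE3C0 + 0x741D = 0x157DD → wrap carry → 0x57DE
  0x57DE + 0xE0BD = 0x1389B → wrap carry → 0x389C
  0x389C + 0xAF09 = 0x0E7A5
  0xE7A5 + 0x6F90 = 0x15735 → wrap carry → 0x5736
  0x5736 + 0xCCB3 = 0x123E9 → wrap carry → 0x23EA
One's-complement sum = 0x23EA.
Checksum = ~0x23EA & 0xFFFF = 0xDC15.

DC15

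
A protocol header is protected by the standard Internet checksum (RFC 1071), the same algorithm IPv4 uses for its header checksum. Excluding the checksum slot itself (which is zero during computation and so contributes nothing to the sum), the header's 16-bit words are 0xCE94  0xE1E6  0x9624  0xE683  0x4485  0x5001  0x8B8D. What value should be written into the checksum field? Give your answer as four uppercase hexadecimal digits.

B2C7

One's-complement addition (fold any carry out of bit 15 back into bit 0):
  0xCE94 + 0xE1E6 = 0x1B07A → wrap carry → 0xB07B
  0xB07B + 0x9624 = 0x1469F → wrap carry → 0x46A0
  0x46A0 + 0xE683 = 0x12D23 → wrap carry → 0x2D24
  0x2D24 + 0x4485 = 0x071A9
  0x71A9 + 0x5001 = 0x0C1AA
  0xC1AA + 0x8B8D = 0x14D37 → wrap carry → 0x4D38
One's-complement sum = 0x4D38.
Checksum = ~0x4D38 & 0xFFFF = 0xB2C7.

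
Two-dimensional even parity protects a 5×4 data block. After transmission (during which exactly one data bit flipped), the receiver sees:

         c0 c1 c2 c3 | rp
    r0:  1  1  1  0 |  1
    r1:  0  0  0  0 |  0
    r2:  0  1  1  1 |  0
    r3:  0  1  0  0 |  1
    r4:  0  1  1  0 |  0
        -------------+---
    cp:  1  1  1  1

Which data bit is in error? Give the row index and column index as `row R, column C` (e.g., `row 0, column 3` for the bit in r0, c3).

Recompute each row's even parity and compare to rp:
  r0: data parity 1, sent rp 1 → ok
  r1: data parity 0, sent rp 0 → ok
  r2: data parity 1, sent rp 0 → mismatch
  r3: data parity 1, sent rp 1 → ok
  r4: data parity 0, sent rp 0 → ok
Recompute each column's even parity and compare to cp:
  c0: data parity 1, sent cp 1 → ok
  c1: data parity 0, sent cp 1 → mismatch
  c2: data parity 1, sent cp 1 → ok
  c3: data parity 1, sent cp 1 → ok
Exactly one row (r2) and one column (c1) fail → the flipped bit is at their intersection.

row 2, column 1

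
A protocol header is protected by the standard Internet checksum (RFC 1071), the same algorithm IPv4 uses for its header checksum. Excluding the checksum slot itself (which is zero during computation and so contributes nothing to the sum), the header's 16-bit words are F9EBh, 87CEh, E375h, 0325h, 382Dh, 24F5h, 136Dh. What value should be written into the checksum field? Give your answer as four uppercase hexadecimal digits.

271B

One's-complement addition (fold any carry out of bit 15 back into bit 0):
  0xF9EB + 0x87CE = 0x181B9 → wrap carry → 0x81BA
  0x81BA + 0xE375 = 0x1652F → wrap carry → 0x6530
  0x6530 + 0x0325 = 0x06855
  0x6855 + 0x382D = 0x0A082
  0xA082 + 0x24F5 = 0x0C577
  0xC577 + 0x136D = 0x0D8E4
One's-complement sum = 0xD8E4.
Checksum = ~0xD8E4 & 0xFFFF = 0x271B.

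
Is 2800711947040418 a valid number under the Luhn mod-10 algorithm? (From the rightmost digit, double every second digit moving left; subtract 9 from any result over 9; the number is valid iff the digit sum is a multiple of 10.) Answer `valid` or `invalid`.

invalid

From the right, keep odd positions and double even positions (subtract 9 from any doubled value over 9):
  doubled (positions 2,4,...): 2 0 0 8 2 5 0 4 → sum 21
  kept (positions 1,3,...): 8 4 4 7 9 1 0 8 → sum 41
Total = 62.
62 mod 10 = 2, so the number is invalid.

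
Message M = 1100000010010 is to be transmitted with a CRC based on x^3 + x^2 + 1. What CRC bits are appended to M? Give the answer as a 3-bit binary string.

101

Append 3 zeros: 1100000010010000. Divide by 1101 (XOR where the leading bit is 1):
  pos 0: 1100 XOR 1101 = 0001
  pos 3: 1000 XOR 1101 = 0101
  pos 4: 1010 XOR 1101 = 0111
  pos 5: 1111 XOR 1101 = 0010
  pos 7: 1000 XOR 1101 = 0101
  pos 8: 1011 XOR 1101 = 0110
  pos 9: 1100 XOR 1101 = 0001
  pos 12: 1000 XOR 1101 = 0101
Remainder (last 3 bits) = 101. This is the CRC / FCS.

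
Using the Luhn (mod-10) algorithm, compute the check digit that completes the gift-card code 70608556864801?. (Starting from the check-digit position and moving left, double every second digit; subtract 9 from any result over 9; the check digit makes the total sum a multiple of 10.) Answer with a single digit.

6

Partial digits right→left: 1 0 8 4 6 8 6 5 5 8 0 6 0 7
Double every second digit counting from the check-digit position (so the 1st, 3rd, 5th, ... of the partial from the right).
  doubled (with −9 where >9): 2 7 3 3 1 0 0 → sum 16
  kept as-is: 0 4 8 5 8 6 7 → sum 38
Total = 16 + 38 = 54.
Check digit = (10 − (54 mod 10)) mod 10 = 6.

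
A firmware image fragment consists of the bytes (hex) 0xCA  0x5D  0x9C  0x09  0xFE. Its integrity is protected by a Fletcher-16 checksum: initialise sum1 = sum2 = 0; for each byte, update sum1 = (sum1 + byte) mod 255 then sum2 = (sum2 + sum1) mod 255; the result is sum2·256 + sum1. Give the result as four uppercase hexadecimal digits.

52CC

Running sums (mod 255):
  after byte 0 (0xCA): sum1=202, sum2=202
  after byte 1 (0x5D): sum1=40, sum2=242
  after byte 2 (0x9C): sum1=196, sum2=183
  after byte 3 (0x09): sum1=205, sum2=133
  after byte 4 (0xFE): sum1=204, sum2=82
Checksum = sum2·256 + sum1 = 82·256 + 204 = 21196 = 0x52CC.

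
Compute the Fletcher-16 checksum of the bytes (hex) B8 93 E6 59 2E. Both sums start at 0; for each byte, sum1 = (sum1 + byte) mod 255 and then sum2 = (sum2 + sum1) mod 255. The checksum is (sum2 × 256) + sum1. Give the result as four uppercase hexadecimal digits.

Running sums (mod 255):
  after byte 0 (B8): sum1=184, sum2=184
  after byte 1 (93): sum1=76, sum2=5
  after byte 2 (E6): sum1=51, sum2=56
  after byte 3 (59): sum1=140, sum2=196
  after byte 4 (2E): sum1=186, sum2=127
Checksum = sum2·256 + sum1 = 127·256 + 186 = 32698 = 0x7FBA.

7FBA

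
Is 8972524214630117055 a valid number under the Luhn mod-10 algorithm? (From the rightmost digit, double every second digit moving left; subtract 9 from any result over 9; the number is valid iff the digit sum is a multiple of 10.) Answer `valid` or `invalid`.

valid

From the right, keep odd positions and double even positions (subtract 9 from any doubled value over 9):
  doubled (positions 2,4,...): 1 5 2 6 8 4 4 4 9 → sum 43
  kept (positions 1,3,...): 5 0 1 0 6 1 4 5 7 8 → sum 37
Total = 80.
80 mod 10 = 0, so the number is valid.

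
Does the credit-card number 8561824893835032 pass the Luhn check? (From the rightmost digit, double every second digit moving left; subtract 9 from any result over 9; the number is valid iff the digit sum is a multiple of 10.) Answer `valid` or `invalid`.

From the right, keep odd positions and double even positions (subtract 9 from any doubled value over 9):
  doubled (positions 2,4,...): 6 1 7 9 8 7 3 7 → sum 48
  kept (positions 1,3,...): 2 0 3 3 8 2 1 5 → sum 24
Total = 72.
72 mod 10 = 2, so the number is invalid.

invalid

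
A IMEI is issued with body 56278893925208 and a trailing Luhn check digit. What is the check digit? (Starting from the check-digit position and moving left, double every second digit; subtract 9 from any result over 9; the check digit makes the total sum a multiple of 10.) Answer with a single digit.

6

Partial digits right→left: 8 0 2 5 2 9 3 9 8 8 7 2 6 5
Double every second digit counting from the check-digit position (so the 1st, 3rd, 5th, ... of the partial from the right).
  doubled (with −9 where >9): 7 4 4 6 7 5 3 → sum 36
  kept as-is: 0 5 9 9 8 2 5 → sum 38
Total = 36 + 38 = 74.
Check digit = (10 − (74 mod 10)) mod 10 = 6.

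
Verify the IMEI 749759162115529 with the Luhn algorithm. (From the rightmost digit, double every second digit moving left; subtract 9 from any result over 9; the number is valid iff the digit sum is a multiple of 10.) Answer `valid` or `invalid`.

invalid

From the right, keep odd positions and double even positions (subtract 9 from any doubled value over 9):
  doubled (positions 2,4,...): 4 1 2 3 9 5 8 → sum 32
  kept (positions 1,3,...): 9 5 1 2 1 5 9 7 → sum 39
Total = 71.
71 mod 10 = 1, so the number is invalid.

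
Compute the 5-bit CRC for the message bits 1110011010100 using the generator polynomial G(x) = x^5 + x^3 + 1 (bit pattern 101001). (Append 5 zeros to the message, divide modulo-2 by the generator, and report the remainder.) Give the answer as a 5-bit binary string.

10011

Append 5 zeros: 111001101010000000. Divide by 101001 (XOR where the leading bit is 1):
  pos 0: 111001 XOR 101001 = 010000
  pos 1: 100001 XOR 101001 = 001000
  pos 3: 100001 XOR 101001 = 001000
  pos 5: 100001 XOR 101001 = 001000
  pos 7: 100000 XOR 101001 = 001001
  pos 9: 100100 XOR 101001 = 001101
  pos 11: 110100 XOR 101001 = 011101
  pos 12: 111010 XOR 101001 = 010011
Remainder (last 5 bits) = 10011. This is the CRC / FCS.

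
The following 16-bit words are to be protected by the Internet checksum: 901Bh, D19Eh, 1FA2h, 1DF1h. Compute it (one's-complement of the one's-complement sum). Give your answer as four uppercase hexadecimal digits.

One's-complement addition (fold any carry out of bit 15 back into bit 0):
  0x901B + 0xD19E = 0x161B9 → wrap carry → 0x61BA
  0x61BA + 0x1FA2 = 0x0815C
  0x815C + 0x1DF1 = 0x09F4D
One's-complement sum = 0x9F4D.
Checksum = ~0x9F4D & 0xFFFF = 0x60B2.

60B2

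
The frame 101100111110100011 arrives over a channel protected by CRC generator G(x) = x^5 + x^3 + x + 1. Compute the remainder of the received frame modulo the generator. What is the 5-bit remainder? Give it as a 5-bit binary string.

10011

Modulo-2 division of 101100111110100011 by 101011:
  pos 0: 101100 XOR 101011 = 000111
  pos 3: 111111 XOR 101011 = 010100
  pos 4: 101001 XOR 101011 = 000010
  pos 8: 101010 XOR 101011 = 000001
Remainder = 10011 (nonzero — an error is detected).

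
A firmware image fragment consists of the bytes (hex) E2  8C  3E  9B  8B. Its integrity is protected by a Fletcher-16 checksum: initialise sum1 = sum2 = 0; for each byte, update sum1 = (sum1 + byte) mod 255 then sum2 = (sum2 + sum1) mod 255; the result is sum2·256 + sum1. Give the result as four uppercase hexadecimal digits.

Running sums (mod 255):
  after byte 0 (E2): sum1=226, sum2=226
  after byte 1 (8C): sum1=111, sum2=82
  after byte 2 (3E): sum1=173, sum2=0
  after byte 3 (9B): sum1=73, sum2=73
  after byte 4 (8B): sum1=212, sum2=30
Checksum = sum2·256 + sum1 = 30·256 + 212 = 7892 = 0x1ED4.

1ED4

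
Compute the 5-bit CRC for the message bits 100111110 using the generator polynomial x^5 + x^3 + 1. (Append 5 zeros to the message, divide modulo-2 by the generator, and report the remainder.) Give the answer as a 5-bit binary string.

11110

Append 5 zeros: 10011111000000. Divide by 101001 (XOR where the leading bit is 1):
  pos 0: 100111 XOR 101001 = 001110
  pos 2: 111011 XOR 101001 = 010010
  pos 3: 100100 XOR 101001 = 001101
  pos 5: 110100 XOR 101001 = 011101
  pos 6: 111010 XOR 101001 = 010011
  pos 7: 100110 XOR 101001 = 001111
Remainder (last 5 bits) = 11110. This is the CRC / FCS.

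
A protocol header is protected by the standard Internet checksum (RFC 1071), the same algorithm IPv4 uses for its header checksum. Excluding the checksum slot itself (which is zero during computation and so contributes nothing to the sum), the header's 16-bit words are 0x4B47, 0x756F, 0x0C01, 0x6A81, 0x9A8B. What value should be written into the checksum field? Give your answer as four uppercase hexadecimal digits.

2E3B

One's-complement addition (fold any carry out of bit 15 back into bit 0):
  0x4B47 + 0x756F = 0x0C0B6
  0xC0B6 + 0x0C01 = 0x0CCB7
  0xCCB7 + 0x6A81 = 0x13738 → wrap carry → 0x3739
  0x3739 + 0x9A8B = 0x0D1C4
One's-complement sum = 0xD1C4.
Checksum = ~0xD1C4 & 0xFFFF = 0x2E3B.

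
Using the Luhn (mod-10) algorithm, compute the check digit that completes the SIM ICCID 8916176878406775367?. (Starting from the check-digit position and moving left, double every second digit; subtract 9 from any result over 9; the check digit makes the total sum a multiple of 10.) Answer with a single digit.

8

Partial digits right→left: 7 6 3 5 7 7 6 0 4 8 7 8 6 7 1 6 1 9 8
Double every second digit counting from the check-digit position (so the 1st, 3rd, 5th, ... of the partial from the right).
  doubled (with −9 where >9): 5 6 5 3 8 5 3 2 2 7 → sum 46
  kept as-is: 6 5 7 0 8 8 7 6 9 → sum 56
Total = 46 + 56 = 102.
Check digit = (10 − (102 mod 10)) mod 10 = 8.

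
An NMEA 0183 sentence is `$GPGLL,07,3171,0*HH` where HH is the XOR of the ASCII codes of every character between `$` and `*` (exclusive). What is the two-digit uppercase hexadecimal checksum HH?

4F

XOR the ASCII codes of the payload characters:
  'G' = 0x47 → acc = 0x47
  'P' = 0x50 → acc = 0x17
  'G' = 0x47 → acc = 0x50
  'L' = 0x4C → acc = 0x1C
  'L' = 0x4C → acc = 0x50
  ',' = 0x2C → acc = 0x7C
  '0' = 0x30 → acc = 0x4C
  '7' = 0x37 → acc = 0x7B
  ',' = 0x2C → acc = 0x57
  '3' = 0x33 → acc = 0x64
  '1' = 0x31 → acc = 0x55
  '7' = 0x37 → acc = 0x62
  '1' = 0x31 → acc = 0x53
  ',' = 0x2C → acc = 0x7F
  '0' = 0x30 → acc = 0x4F
Checksum = 0x4F.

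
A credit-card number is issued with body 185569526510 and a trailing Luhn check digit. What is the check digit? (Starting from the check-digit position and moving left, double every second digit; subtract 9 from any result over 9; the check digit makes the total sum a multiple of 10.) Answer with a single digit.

4

Partial digits right→left: 0 1 5 6 2 5 9 6 5 5 8 1
Double every second digit counting from the check-digit position (so the 1st, 3rd, 5th, ... of the partial from the right).
  doubled (with −9 where >9): 0 1 4 9 1 7 → sum 22
  kept as-is: 1 6 5 6 5 1 → sum 24
Total = 22 + 24 = 46.
Check digit = (10 − (46 mod 10)) mod 10 = 4.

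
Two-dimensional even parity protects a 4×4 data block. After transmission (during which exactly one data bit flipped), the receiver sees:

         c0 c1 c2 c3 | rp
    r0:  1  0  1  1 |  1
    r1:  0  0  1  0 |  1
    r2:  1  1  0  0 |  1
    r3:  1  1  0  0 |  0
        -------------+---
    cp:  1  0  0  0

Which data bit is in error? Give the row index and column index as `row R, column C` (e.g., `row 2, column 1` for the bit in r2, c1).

Recompute each row's even parity and compare to rp:
  r0: data parity 1, sent rp 1 → ok
  r1: data parity 1, sent rp 1 → ok
  r2: data parity 0, sent rp 1 → mismatch
  r3: data parity 0, sent rp 0 → ok
Recompute each column's even parity and compare to cp:
  c0: data parity 1, sent cp 1 → ok
  c1: data parity 0, sent cp 0 → ok
  c2: data parity 0, sent cp 0 → ok
  c3: data parity 1, sent cp 0 → mismatch
Exactly one row (r2) and one column (c3) fail → the flipped bit is at their intersection.

row 2, column 3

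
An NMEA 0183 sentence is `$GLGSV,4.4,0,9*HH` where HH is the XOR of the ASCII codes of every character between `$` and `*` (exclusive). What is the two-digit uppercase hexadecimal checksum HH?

XOR the ASCII codes of the payload characters:
  'G' = 0x47 → acc = 0x47
  'L' = 0x4C → acc = 0x0B
  'G' = 0x47 → acc = 0x4C
  'S' = 0x53 → acc = 0x1F
  'V' = 0x56 → acc = 0x49
  ',' = 0x2C → acc = 0x65
  '4' = 0x34 → acc = 0x51
  '.' = 0x2E → acc = 0x7F
  '4' = 0x34 → acc = 0x4B
  ',' = 0x2C → acc = 0x67
  '0' = 0x30 → acc = 0x57
  ',' = 0x2C → acc = 0x7B
  '9' = 0x39 → acc = 0x42
Checksum = 0x42.

42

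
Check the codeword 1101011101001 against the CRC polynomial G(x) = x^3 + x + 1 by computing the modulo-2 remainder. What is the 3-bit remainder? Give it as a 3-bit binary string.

100

Modulo-2 division of 1101011101001 by 1011:
  pos 0: 1101 XOR 1011 = 0110
  pos 1: 1100 XOR 1011 = 0111
  pos 2: 1111 XOR 1011 = 0100
  pos 3: 1001 XOR 1011 = 0010
  pos 5: 1010 XOR 1011 = 0001
  pos 8: 1100 XOR 1011 = 0111
  pos 9: 1111 XOR 1011 = 0100
Remainder = 100 (nonzero — an error is detected).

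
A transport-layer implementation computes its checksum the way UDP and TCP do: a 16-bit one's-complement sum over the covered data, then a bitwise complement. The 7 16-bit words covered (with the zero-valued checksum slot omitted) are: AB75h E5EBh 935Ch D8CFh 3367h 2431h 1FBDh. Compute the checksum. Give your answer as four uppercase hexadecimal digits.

One's-complement addition (fold any carry out of bit 15 back into bit 0):
  0xAB75 + 0xE5EB = 0x19160 → wrap carry → 0x9161
  0x9161 + 0x935C = 0x124BD → wrap carry → 0x24BE
  0x24BE + 0xD8CF = 0x0FD8D
  0xFD8D + 0x3367 = 0x130F4 → wrap carry → 0x30F5
  0x30F5 + 0x2431 = 0x05526
  0x5526 + 0x1FBD = 0x074E3
One's-complement sum = 0x74E3.
Checksum = ~0x74E3 & 0xFFFF = 0x8B1C.

8B1C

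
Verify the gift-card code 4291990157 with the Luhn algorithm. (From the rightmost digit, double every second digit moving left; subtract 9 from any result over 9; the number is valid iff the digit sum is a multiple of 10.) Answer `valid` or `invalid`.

From the right, keep odd positions and double even positions (subtract 9 from any doubled value over 9):
  doubled (positions 2,4,...): 1 0 9 9 8 → sum 27
  kept (positions 1,3,...): 7 1 9 1 2 → sum 20
Total = 47.
47 mod 10 = 7, so the number is invalid.

invalid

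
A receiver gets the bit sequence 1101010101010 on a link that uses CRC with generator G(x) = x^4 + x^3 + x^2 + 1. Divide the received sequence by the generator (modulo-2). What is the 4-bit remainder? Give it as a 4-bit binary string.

0010

Modulo-2 division of 1101010101010 by 11101:
  pos 0: 11010 XOR 11101 = 00111
  pos 2: 11110 XOR 11101 = 00011
  pos 5: 11101 XOR 11101 = 00000
Remainder = 0010 (nonzero — an error is detected).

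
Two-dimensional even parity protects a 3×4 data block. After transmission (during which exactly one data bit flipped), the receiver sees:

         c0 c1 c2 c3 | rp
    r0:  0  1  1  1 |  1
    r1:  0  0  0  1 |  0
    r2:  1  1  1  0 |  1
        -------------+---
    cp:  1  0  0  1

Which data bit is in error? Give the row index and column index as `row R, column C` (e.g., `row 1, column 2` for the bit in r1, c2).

Recompute each row's even parity and compare to rp:
  r0: data parity 1, sent rp 1 → ok
  r1: data parity 1, sent rp 0 → mismatch
  r2: data parity 1, sent rp 1 → ok
Recompute each column's even parity and compare to cp:
  c0: data parity 1, sent cp 1 → ok
  c1: data parity 0, sent cp 0 → ok
  c2: data parity 0, sent cp 0 → ok
  c3: data parity 0, sent cp 1 → mismatch
Exactly one row (r1) and one column (c3) fail → the flipped bit is at their intersection.

row 1, column 3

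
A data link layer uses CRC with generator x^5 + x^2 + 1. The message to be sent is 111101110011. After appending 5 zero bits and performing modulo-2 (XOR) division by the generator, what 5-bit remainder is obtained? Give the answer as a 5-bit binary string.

Append 5 zeros: 11110111001100000. Divide by 100101 (XOR where the leading bit is 1):
  pos 0: 111101 XOR 100101 = 011000
  pos 1: 110001 XOR 100101 = 010100
  pos 2: 101001 XOR 100101 = 001100
  pos 4: 110000 XOR 100101 = 010101
  pos 5: 101011 XOR 100101 = 001110
  pos 7: 111010 XOR 100101 = 011111
  pos 8: 111110 XOR 100101 = 011011
  pos 9: 110110 XOR 100101 = 010011
  pos 10: 100110 XOR 100101 = 000011
Remainder (last 5 bits) = 00110. This is the CRC / FCS.

00110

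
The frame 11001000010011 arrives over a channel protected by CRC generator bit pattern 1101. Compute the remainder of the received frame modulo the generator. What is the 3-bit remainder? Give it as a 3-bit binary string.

101

Modulo-2 division of 11001000010011 by 1101:
  pos 0: 1100 XOR 1101 = 0001
  pos 3: 1100 XOR 1101 = 0001
  pos 6: 1001 XOR 1101 = 0100
  pos 7: 1000 XOR 1101 = 0101
  pos 8: 1010 XOR 1101 = 0111
  pos 9: 1111 XOR 1101 = 0010
Remainder = 101 (nonzero — an error is detected).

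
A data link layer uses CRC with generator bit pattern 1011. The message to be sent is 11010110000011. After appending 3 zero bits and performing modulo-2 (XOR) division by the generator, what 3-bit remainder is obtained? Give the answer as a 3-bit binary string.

Append 3 zeros: 11010110000011000. Divide by 1011 (XOR where the leading bit is 1):
  pos 0: 1101 XOR 1011 = 0110
  pos 1: 1100 XOR 1011 = 0111
  pos 2: 1111 XOR 1011 = 0100
  pos 3: 1001 XOR 1011 = 0010
  pos 5: 1000 XOR 1011 = 0011
  pos 7: 1100 XOR 1011 = 0111
  pos 8: 1110 XOR 1011 = 0101
  pos 9: 1011 XOR 1011 = 0000
  pos 13: 1000 XOR 1011 = 0011
Remainder (last 3 bits) = 011. This is the CRC / FCS.

011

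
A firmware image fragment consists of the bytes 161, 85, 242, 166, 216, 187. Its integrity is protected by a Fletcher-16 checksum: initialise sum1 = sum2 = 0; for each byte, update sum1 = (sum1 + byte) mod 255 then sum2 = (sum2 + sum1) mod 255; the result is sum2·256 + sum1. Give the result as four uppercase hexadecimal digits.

A125

Running sums (mod 255):
  after byte 0 (161): sum1=161, sum2=161
  after byte 1 (85): sum1=246, sum2=152
  after byte 2 (242): sum1=233, sum2=130
  after byte 3 (166): sum1=144, sum2=19
  after byte 4 (216): sum1=105, sum2=124
  after byte 5 (187): sum1=37, sum2=161
Checksum = sum2·256 + sum1 = 161·256 + 37 = 41253 = 0xA125.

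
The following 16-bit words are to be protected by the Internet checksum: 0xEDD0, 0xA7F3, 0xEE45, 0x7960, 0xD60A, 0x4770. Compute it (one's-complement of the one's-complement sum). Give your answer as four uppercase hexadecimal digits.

One's-complement addition (fold any carry out of bit 15 back into bit 0):
  0xEDD0 + 0xA7F3 = 0x195C3 → wrap carry → 0x95C4
  0x95C4 + 0xEE45 = 0x18409 → wrap carry → 0x840A
  0x840A + 0x7960 = 0x0FD6A
  0xFD6A + 0xD60A = 0x1D374 → wrap carry → 0xD375
  0xD375 + 0x4770 = 0x11AE5 → wrap carry → 0x1AE6
One's-complement sum = 0x1AE6.
Checksum = ~0x1AE6 & 0xFFFF = 0xE519.

E519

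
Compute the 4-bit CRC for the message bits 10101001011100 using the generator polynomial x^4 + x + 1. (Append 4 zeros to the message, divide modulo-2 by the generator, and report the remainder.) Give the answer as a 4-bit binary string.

Append 4 zeros: 101010010111000000. Divide by 10011 (XOR where the leading bit is 1):
  pos 0: 10101 XOR 10011 = 00110
  pos 2: 11000 XOR 10011 = 01011
  pos 3: 10111 XOR 10011 = 00100
  pos 5: 10001 XOR 10011 = 00010
  pos 8: 10110 XOR 10011 = 00101
  pos 10: 10100 XOR 10011 = 00111
  pos 12: 11100 XOR 10011 = 01111
  pos 13: 11110 XOR 10011 = 01101
Remainder (last 4 bits) = 1101. This is the CRC / FCS.

1101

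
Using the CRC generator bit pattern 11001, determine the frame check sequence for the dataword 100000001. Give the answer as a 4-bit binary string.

1010

Append 4 zeros: 1000000010000. Divide by 11001 (XOR where the leading bit is 1):
  pos 0: 10000 XOR 11001 = 01001
  pos 1: 10010 XOR 11001 = 01011
  pos 2: 10110 XOR 11001 = 01111
  pos 3: 11110 XOR 11001 = 00111
  pos 5: 11110 XOR 11001 = 00111
  pos 7: 11100 XOR 11001 = 00101
Remainder (last 4 bits) = 1010. This is the CRC / FCS.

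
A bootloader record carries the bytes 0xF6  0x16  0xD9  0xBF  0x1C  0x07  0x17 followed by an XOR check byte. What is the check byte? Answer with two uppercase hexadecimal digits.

XOR the bytes together:
  start with 0xF6
  0xF6 ⊕ 0x16 = 0xE0
  0xE0 ⊕ 0xD9 = 0x39
  0x39 ⊕ 0xBF = 0x86
  0x86 ⊕ 0x1C = 0x9A
  0x9A ⊕ 0x07 = 0x9D
  0x9D ⊕ 0x17 = 0x8A

8A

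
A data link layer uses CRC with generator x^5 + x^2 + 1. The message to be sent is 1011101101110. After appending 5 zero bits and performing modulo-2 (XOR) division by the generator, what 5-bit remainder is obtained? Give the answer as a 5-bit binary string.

Append 5 zeros: 101110110111000000. Divide by 100101 (XOR where the leading bit is 1):
  pos 0: 101110 XOR 100101 = 001011
  pos 2: 101111 XOR 100101 = 001010
  pos 4: 101001 XOR 100101 = 001100
  pos 6: 110011 XOR 100101 = 010110
  pos 7: 101100 XOR 100101 = 001001
  pos 9: 100100 XOR 100101 = 000001
Remainder (last 5 bits) = 01000. This is the CRC / FCS.

01000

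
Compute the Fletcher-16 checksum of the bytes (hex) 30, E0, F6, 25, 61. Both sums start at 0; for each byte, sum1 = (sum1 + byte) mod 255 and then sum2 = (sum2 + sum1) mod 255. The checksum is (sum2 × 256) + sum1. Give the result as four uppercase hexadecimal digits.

058E

Running sums (mod 255):
  after byte 0 (30): sum1=48, sum2=48
  after byte 1 (E0): sum1=17, sum2=65
  after byte 2 (F6): sum1=8, sum2=73
  after byte 3 (25): sum1=45, sum2=118
  after byte 4 (61): sum1=142, sum2=5
Checksum = sum2·256 + sum1 = 5·256 + 142 = 1422 = 0x058E.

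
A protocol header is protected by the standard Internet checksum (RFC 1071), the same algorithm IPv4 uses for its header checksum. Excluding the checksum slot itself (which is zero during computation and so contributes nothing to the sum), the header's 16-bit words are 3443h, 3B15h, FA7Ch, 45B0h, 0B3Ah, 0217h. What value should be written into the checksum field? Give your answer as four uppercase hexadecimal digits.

4329

One's-complement addition (fold any carry out of bit 15 back into bit 0):
  0x3443 + 0x3B15 = 0x06F58
  0x6F58 + 0xFA7C = 0x169D4 → wrap carry → 0x69D5
  0x69D5 + 0x45B0 = 0x0AF85
  0xAF85 + 0x0B3A = 0x0BABF
  0xBABF + 0x0217 = 0x0BCD6
One's-complement sum = 0xBCD6.
Checksum = ~0xBCD6 & 0xFFFF = 0x4329.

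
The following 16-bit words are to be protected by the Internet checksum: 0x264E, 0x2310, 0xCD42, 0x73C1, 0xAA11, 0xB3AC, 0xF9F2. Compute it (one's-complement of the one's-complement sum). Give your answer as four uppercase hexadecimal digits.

1DEC

One's-complement addition (fold any carry out of bit 15 back into bit 0):
  0x264E + 0x2310 = 0x0495E
  0x495E + 0xCD42 = 0x116A0 → wrap carry → 0x16A1
  0x16A1 + 0x73C1 = 0x08A62
  0x8A62 + 0xAA11 = 0x13473 → wrap carry → 0x3474
  0x3474 + 0xB3AC = 0x0E820
  0xE820 + 0xF9F2 = 0x1E212 → wrap carry → 0xE213
One's-complement sum = 0xE213.
Checksum = ~0xE213 & 0xFFFF = 0x1DEC.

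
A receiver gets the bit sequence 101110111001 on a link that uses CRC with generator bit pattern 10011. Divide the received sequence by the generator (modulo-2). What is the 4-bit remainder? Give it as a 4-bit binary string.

0110

Modulo-2 division of 101110111001 by 10011:
  pos 0: 10111 XOR 10011 = 00100
  pos 2: 10001 XOR 10011 = 00010
  pos 5: 10110 XOR 10011 = 00101
  pos 7: 10101 XOR 10011 = 00110
Remainder = 0110 (nonzero — an error is detected).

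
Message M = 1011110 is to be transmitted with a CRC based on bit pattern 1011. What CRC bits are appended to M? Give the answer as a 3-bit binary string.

Append 3 zeros: 1011110000. Divide by 1011 (XOR where the leading bit is 1):
  pos 0: 1011 XOR 1011 = 0000
  pos 4: 1100 XOR 1011 = 0111
  pos 5: 1110 XOR 1011 = 0101
  pos 6: 1010 XOR 1011 = 0001
Remainder (last 3 bits) = 001. This is the CRC / FCS.

001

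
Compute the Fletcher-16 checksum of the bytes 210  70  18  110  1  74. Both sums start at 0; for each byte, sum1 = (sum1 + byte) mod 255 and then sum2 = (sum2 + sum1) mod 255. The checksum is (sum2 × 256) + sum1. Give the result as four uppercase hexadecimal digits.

30E4

Running sums (mod 255):
  after byte 0 (210): sum1=210, sum2=210
  after byte 1 (70): sum1=25, sum2=235
  after byte 2 (18): sum1=43, sum2=23
  after byte 3 (110): sum1=153, sum2=176
  after byte 4 (1): sum1=154, sum2=75
  after byte 5 (74): sum1=228, sum2=48
Checksum = sum2·256 + sum1 = 48·256 + 228 = 12516 = 0x30E4.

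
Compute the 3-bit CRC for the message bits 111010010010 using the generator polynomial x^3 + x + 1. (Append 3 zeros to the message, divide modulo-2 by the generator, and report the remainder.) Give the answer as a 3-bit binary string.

111

Append 3 zeros: 111010010010000. Divide by 1011 (XOR where the leading bit is 1):
  pos 0: 1110 XOR 1011 = 0101
  pos 1: 1011 XOR 1011 = 0000
  pos 7: 1001 XOR 1011 = 0010
  pos 9: 1000 XOR 1011 = 0011
  pos 11: 1100 XOR 1011 = 0111
Remainder (last 3 bits) = 111. This is the CRC / FCS.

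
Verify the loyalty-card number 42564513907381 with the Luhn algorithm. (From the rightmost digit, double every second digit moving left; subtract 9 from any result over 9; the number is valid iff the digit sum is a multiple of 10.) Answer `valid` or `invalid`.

valid

From the right, keep odd positions and double even positions (subtract 9 from any doubled value over 9):
  doubled (positions 2,4,...): 7 5 9 2 8 1 8 → sum 40
  kept (positions 1,3,...): 1 3 0 3 5 6 2 → sum 20
Total = 60.
60 mod 10 = 0, so the number is valid.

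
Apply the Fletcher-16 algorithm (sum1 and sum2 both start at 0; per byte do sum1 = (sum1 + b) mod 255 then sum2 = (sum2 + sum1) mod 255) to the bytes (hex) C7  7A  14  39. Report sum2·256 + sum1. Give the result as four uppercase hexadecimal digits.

EF8F

Running sums (mod 255):
  after byte 0 (C7): sum1=199, sum2=199
  after byte 1 (7A): sum1=66, sum2=10
  after byte 2 (14): sum1=86, sum2=96
  after byte 3 (39): sum1=143, sum2=239
Checksum = sum2·256 + sum1 = 239·256 + 143 = 61327 = 0xEF8F.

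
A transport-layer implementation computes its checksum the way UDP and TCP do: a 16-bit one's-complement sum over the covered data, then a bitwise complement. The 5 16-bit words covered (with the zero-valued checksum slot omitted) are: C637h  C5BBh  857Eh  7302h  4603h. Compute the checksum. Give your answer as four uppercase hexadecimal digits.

One's-complement addition (fold any carry out of bit 15 back into bit 0):
  0xC637 + 0xC5BB = 0x18BF2 → wrap carry → 0x8BF3
  0x8BF3 + 0x857E = 0x11171 → wrap carry → 0x1172
  0x1172 + 0x7302 = 0x08474
  0x8474 + 0x4603 = 0x0CA77
One's-complement sum = 0xCA77.
Checksum = ~0xCA77 & 0xFFFF = 0x3588.

3588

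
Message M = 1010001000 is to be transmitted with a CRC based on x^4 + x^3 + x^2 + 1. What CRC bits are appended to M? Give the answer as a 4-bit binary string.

Append 4 zeros: 10100010000000. Divide by 11101 (XOR where the leading bit is 1):
  pos 0: 10100 XOR 11101 = 01001
  pos 1: 10010 XOR 11101 = 01111
  pos 2: 11111 XOR 11101 = 00010
  pos 5: 10000 XOR 11101 = 01101
  pos 6: 11010 XOR 11101 = 00111
  pos 8: 11100 XOR 11101 = 00001
Remainder (last 4 bits) = 0010. This is the CRC / FCS.

0010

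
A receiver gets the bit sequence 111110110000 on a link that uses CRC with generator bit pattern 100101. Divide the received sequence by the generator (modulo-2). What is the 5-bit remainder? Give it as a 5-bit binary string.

Modulo-2 division of 111110110000 by 100101:
  pos 0: 111110 XOR 100101 = 011011
  pos 1: 110111 XOR 100101 = 010010
  pos 2: 100101 XOR 100101 = 000000
Remainder = 00000 (zero — the frame passes the CRC check).

00000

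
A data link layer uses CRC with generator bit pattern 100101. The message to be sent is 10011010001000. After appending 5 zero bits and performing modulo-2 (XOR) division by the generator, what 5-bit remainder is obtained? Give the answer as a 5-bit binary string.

Append 5 zeros: 1001101000100000000. Divide by 100101 (XOR where the leading bit is 1):
  pos 0: 100110 XOR 100101 = 000011
  pos 4: 111000 XOR 100101 = 011101
  pos 5: 111011 XOR 100101 = 011110
  pos 6: 111100 XOR 100101 = 011001
  pos 7: 110010 XOR 100101 = 010111
  pos 8: 101110 XOR 100101 = 001011
  pos 10: 101100 XOR 100101 = 001001
  pos 12: 100100 XOR 100101 = 000001
Remainder (last 5 bits) = 00010. This is the CRC / FCS.

00010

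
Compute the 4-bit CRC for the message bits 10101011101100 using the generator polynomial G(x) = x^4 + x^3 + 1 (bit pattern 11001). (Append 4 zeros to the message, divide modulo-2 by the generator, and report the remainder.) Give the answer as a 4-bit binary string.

1001

Append 4 zeros: 101010111011000000. Divide by 11001 (XOR where the leading bit is 1):
  pos 0: 10101 XOR 11001 = 01100
  pos 1: 11000 XOR 11001 = 00001
  pos 5: 11110 XOR 11001 = 00111
  pos 7: 11111 XOR 11001 = 00110
  pos 9: 11000 XOR 11001 = 00001
  pos 13: 10000 XOR 11001 = 01001
Remainder (last 4 bits) = 1001. This is the CRC / FCS.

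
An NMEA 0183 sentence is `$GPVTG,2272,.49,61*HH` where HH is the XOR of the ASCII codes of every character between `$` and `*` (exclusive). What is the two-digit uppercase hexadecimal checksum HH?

XOR the ASCII codes of the payload characters:
  'G' = 0x47 → acc = 0x47
  'P' = 0x50 → acc = 0x17
  'V' = 0x56 → acc = 0x41
  'T' = 0x54 → acc = 0x15
  'G' = 0x47 → acc = 0x52
  ',' = 0x2C → acc = 0x7E
  '2' = 0x32 → acc = 0x4C
  '2' = 0x32 → acc = 0x7E
  '7' = 0x37 → acc = 0x49
  '2' = 0x32 → acc = 0x7B
  ',' = 0x2C → acc = 0x57
  '.' = 0x2E → acc = 0x79
  '4' = 0x34 → acc = 0x4D
  '9' = 0x39 → acc = 0x74
  ',' = 0x2C → acc = 0x58
  '6' = 0x36 → acc = 0x6E
  '1' = 0x31 → acc = 0x5F
Checksum = 0x5F.

5F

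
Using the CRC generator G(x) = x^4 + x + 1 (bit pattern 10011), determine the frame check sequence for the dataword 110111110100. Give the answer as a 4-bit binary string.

1101

Append 4 zeros: 1101111101000000. Divide by 10011 (XOR where the leading bit is 1):
  pos 0: 11011 XOR 10011 = 01000
  pos 1: 10001 XOR 10011 = 00010
  pos 4: 10110 XOR 10011 = 00101
  pos 6: 10110 XOR 10011 = 00101
  pos 8: 10100 XOR 10011 = 00111
  pos 10: 11100 XOR 10011 = 01111
  pos 11: 11110 XOR 10011 = 01101
Remainder (last 4 bits) = 1101. This is the CRC / FCS.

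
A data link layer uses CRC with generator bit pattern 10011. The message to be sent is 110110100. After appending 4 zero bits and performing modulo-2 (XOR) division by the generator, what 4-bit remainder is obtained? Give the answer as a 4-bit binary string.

0010

Append 4 zeros: 1101101000000. Divide by 10011 (XOR where the leading bit is 1):
  pos 0: 11011 XOR 10011 = 01000
  pos 1: 10000 XOR 10011 = 00011
  pos 4: 11100 XOR 10011 = 01111
  pos 5: 11110 XOR 10011 = 01101
  pos 6: 11010 XOR 10011 = 01001
  pos 7: 10010 XOR 10011 = 00001
Remainder (last 4 bits) = 0010. This is the CRC / FCS.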